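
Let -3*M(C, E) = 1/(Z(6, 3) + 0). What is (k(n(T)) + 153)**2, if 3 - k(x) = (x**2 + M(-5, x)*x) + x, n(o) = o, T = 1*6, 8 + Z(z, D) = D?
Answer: 322624/25 ≈ 12905.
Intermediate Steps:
Z(z, D) = -8 + D
T = 6
M(C, E) = 1/15 (M(C, E) = -1/(3*((-8 + 3) + 0)) = -1/(3*(-5 + 0)) = -1/3/(-5) = -1/3*(-1/5) = 1/15)
k(x) = 3 - x**2 - 16*x/15 (k(x) = 3 - ((x**2 + x/15) + x) = 3 - (x**2 + 16*x/15) = 3 + (-x**2 - 16*x/15) = 3 - x**2 - 16*x/15)
(k(n(T)) + 153)**2 = ((3 - 1*6**2 - 16/15*6) + 153)**2 = ((3 - 1*36 - 32/5) + 153)**2 = ((3 - 36 - 32/5) + 153)**2 = (-197/5 + 153)**2 = (568/5)**2 = 322624/25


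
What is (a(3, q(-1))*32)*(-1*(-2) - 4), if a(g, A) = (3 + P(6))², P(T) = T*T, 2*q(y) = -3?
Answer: -97344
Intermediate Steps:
q(y) = -3/2 (q(y) = (½)*(-3) = -3/2)
P(T) = T²
a(g, A) = 1521 (a(g, A) = (3 + 6²)² = (3 + 36)² = 39² = 1521)
(a(3, q(-1))*32)*(-1*(-2) - 4) = (1521*32)*(-1*(-2) - 4) = 48672*(2 - 4) = 48672*(-2) = -97344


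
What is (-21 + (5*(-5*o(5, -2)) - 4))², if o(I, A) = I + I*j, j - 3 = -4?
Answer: 625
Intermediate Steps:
j = -1 (j = 3 - 4 = -1)
o(I, A) = 0 (o(I, A) = I + I*(-1) = I - I = 0)
(-21 + (5*(-5*o(5, -2)) - 4))² = (-21 + (5*(-5*0) - 4))² = (-21 + (5*0 - 4))² = (-21 + (0 - 4))² = (-21 - 4)² = (-25)² = 625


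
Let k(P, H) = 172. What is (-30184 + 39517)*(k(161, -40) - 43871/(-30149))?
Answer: 48806914167/30149 ≈ 1.6189e+6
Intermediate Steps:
(-30184 + 39517)*(k(161, -40) - 43871/(-30149)) = (-30184 + 39517)*(172 - 43871/(-30149)) = 9333*(172 - 43871*(-1/30149)) = 9333*(172 + 43871/30149) = 9333*(5229499/30149) = 48806914167/30149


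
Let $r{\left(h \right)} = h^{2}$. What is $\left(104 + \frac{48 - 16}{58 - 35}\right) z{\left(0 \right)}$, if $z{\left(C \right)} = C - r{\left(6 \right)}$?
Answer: $- \frac{87264}{23} \approx -3794.1$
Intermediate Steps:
$z{\left(C \right)} = -36 + C$ ($z{\left(C \right)} = C - 6^{2} = C - 36 = -36 + C$)
$\left(104 + \frac{48 - 16}{58 - 35}\right) z{\left(0 \right)} = \left(104 + \frac{48 - 16}{58 - 35}\right) \left(-36 + 0\right) = \left(104 + \frac{32}{23}\right) \left(-36\right) = \frac{2424}{23} \left(-36\right) = - \frac{87264}{23}$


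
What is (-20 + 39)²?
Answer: 361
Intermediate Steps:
(-20 + 39)² = 19² = 361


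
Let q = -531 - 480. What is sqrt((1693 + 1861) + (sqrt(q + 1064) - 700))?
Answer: sqrt(2854 + sqrt(53)) ≈ 53.491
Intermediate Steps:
q = -1011
sqrt((1693 + 1861) + (sqrt(q + 1064) - 700)) = sqrt((1693 + 1861) + (sqrt(-1011 + 1064) - 700)) = sqrt(3554 + (sqrt(53) - 700)) = sqrt(3554 + (-700 + sqrt(53))) = sqrt(2854 + sqrt(53))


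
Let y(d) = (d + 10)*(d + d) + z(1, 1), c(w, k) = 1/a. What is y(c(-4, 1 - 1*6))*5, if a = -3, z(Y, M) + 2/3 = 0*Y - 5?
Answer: -545/9 ≈ -60.556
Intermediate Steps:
z(Y, M) = -17/3 (z(Y, M) = -2/3 + (0*Y - 5) = -2/3 + (0 - 5) = -2/3 - 5 = -17/3)
c(w, k) = -1/3 (c(w, k) = 1/(-3) = -1/3)
y(d) = -17/3 + 2*d*(10 + d) (y(d) = (d + 10)*(d + d) - 17/3 = (10 + d)*(2*d) - 17/3 = 2*d*(10 + d) - 17/3 = -17/3 + 2*d*(10 + d))
y(c(-4, 1 - 1*6))*5 = (-17/3 + 2*(-1/3)**2 + 20*(-1/3))*5 = (-17/3 + 2*(1/9) - 20/3)*5 = (-17/3 + 2/9 - 20/3)*5 = -109/9*5 = -545/9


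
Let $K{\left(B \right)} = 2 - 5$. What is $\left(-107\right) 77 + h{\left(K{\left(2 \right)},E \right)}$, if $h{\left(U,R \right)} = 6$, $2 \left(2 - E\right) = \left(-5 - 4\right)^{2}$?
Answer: $-8233$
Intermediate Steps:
$K{\left(B \right)} = -3$ ($K{\left(B \right)} = 2 - 5 = -3$)
$E = - \frac{77}{2}$ ($E = 2 - \frac{\left(-5 - 4\right)^{2}}{2} = 2 - \frac{\left(-9\right)^{2}}{2} = 2 - \frac{81}{2} = - \frac{77}{2} \approx -38.5$)
$\left(-107\right) 77 + h{\left(K{\left(2 \right)},E \right)} = \left(-107\right) 77 + 6 = -8239 + 6 = -8233$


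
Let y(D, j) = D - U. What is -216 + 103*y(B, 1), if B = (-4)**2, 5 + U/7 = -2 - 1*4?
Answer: 9363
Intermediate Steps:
U = -77 (U = -35 + 7*(-2 - 1*4) = -35 + 7*(-2 - 4) = -35 + 7*(-6) = -35 - 42 = -77)
B = 16
y(D, j) = 77 + D (y(D, j) = D - 1*(-77) = D + 77 = 77 + D)
-216 + 103*y(B, 1) = -216 + 103*(77 + 16) = -216 + 103*93 = -216 + 9579 = 9363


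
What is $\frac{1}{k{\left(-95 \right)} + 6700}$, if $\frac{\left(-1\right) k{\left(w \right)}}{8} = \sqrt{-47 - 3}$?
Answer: $\frac{67}{448932} + \frac{i \sqrt{2}}{1122330} \approx 0.00014924 + 1.2601 \cdot 10^{-6} i$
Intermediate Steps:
$k{\left(w \right)} = - 40 i \sqrt{2}$ ($k{\left(w \right)} = - 8 \sqrt{-47 - 3} = - 8 \sqrt{-50} = - 8 \cdot 5 i \sqrt{2} = - 40 i \sqrt{2}$)
$\frac{1}{k{\left(-95 \right)} + 6700} = \frac{1}{- 40 i \sqrt{2} + 6700} = \frac{1}{6700 - 40 i \sqrt{2}}$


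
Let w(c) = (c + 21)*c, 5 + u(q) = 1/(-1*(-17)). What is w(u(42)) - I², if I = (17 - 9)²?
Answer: -1206676/289 ≈ -4175.4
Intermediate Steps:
I = 64 (I = 8² = 64)
u(q) = -84/17 (u(q) = -5 + 1/(-1*(-17)) = -5 + 1/17 = -84/17)
w(c) = c*(21 + c) (w(c) = (21 + c)*c = c*(21 + c))
w(u(42)) - I² = -84*(21 - 84/17)/17 - 1*64² = -84/17*273/17 - 1*4096 = -22932/289 - 4096 = -1206676/289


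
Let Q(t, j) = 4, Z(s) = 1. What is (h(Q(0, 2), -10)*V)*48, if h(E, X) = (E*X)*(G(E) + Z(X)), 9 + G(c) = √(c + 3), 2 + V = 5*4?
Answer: 276480 - 34560*√7 ≈ 1.8504e+5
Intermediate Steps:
V = 18 (V = -2 + 5*4 = -2 + 20 = 18)
G(c) = -9 + √(3 + c) (G(c) = -9 + √(c + 3) = -9 + √(3 + c))
h(E, X) = E*X*(-8 + √(3 + E)) (h(E, X) = (E*X)*((-9 + √(3 + E)) + 1) = (E*X)*(-8 + √(3 + E)) = E*X*(-8 + √(3 + E)))
(h(Q(0, 2), -10)*V)*48 = ((4*(-10)*(-8 + √(3 + 4)))*18)*48 = ((4*(-10)*(-8 + √7))*18)*48 = ((320 - 40*√7)*18)*48 = (5760 - 720*√7)*48 = 276480 - 34560*√7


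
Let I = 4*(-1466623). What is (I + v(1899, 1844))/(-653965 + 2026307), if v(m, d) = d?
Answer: -2932324/686171 ≈ -4.2735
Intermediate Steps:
I = -5866492
(I + v(1899, 1844))/(-653965 + 2026307) = (-5866492 + 1844)/(-653965 + 2026307) = -5864648/1372342 = -5864648*1/1372342 = -2932324/686171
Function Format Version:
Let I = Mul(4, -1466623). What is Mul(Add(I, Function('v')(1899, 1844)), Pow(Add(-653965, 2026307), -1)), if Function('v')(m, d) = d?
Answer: Rational(-2932324, 686171) ≈ -4.2735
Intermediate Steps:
I = -5866492
Mul(Add(I, Function('v')(1899, 1844)), Pow(Add(-653965, 2026307), -1)) = Mul(Add(-5866492, 1844), Pow(Add(-653965, 2026307), -1)) = Mul(-5864648, Pow(1372342, -1)) = Mul(-5864648, Rational(1, 1372342)) = Rational(-2932324, 686171)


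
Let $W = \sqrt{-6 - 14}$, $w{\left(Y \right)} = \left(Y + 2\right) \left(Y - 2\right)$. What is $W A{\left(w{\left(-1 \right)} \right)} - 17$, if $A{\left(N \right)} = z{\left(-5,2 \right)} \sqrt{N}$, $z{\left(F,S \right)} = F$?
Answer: $-17 + 10 \sqrt{15} \approx 21.73$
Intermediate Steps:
$w{\left(Y \right)} = \left(-2 + Y\right) \left(2 + Y\right)$ ($w{\left(Y \right)} = \left(2 + Y\right) \left(-2 + Y\right) = \left(-2 + Y\right) \left(2 + Y\right)$)
$W = 2 i \sqrt{5}$ ($W = \sqrt{-20} = 2 i \sqrt{5} \approx 4.4721 i$)
$A{\left(N \right)} = - 5 \sqrt{N}$
$W A{\left(w{\left(-1 \right)} \right)} - 17 = 2 i \sqrt{5} \left(- 5 \sqrt{-4 + \left(-1\right)^{2}}\right) - 17 = 2 i \sqrt{5} \left(- 5 \sqrt{-4 + 1}\right) - 17 = 2 i \sqrt{5} \left(- 5 \sqrt{-3}\right) - 17 = 2 i \sqrt{5} \left(- 5 i \sqrt{3}\right) - 17 = 10 \sqrt{15} - 17 = -17 + 10 \sqrt{15}$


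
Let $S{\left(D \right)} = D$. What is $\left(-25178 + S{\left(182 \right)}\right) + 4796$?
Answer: $-20200$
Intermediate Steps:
$\left(-25178 + S{\left(182 \right)}\right) + 4796 = \left(-25178 + 182\right) + 4796 = -24996 + 4796 = -20200$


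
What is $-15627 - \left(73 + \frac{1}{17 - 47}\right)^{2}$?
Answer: $- \frac{18856021}{900} \approx -20951.0$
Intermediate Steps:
$-15627 - \left(73 + \frac{1}{17 - 47}\right)^{2} = -15627 - \left(73 + \frac{1}{-30}\right)^{2} = -15627 - \left(73 - \frac{1}{30}\right)^{2} = -15627 - \left(\frac{2189}{30}\right)^{2} = -15627 - \frac{4791721}{900} = - \frac{18856021}{900}$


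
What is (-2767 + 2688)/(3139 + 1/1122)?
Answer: -88638/3521959 ≈ -0.025167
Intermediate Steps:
(-2767 + 2688)/(3139 + 1/1122) = -79/(3139 + 1/1122) = -79/3521959/1122 = -79*1122/3521959 = -88638/3521959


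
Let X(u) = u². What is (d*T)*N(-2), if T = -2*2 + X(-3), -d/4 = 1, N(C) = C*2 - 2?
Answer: 120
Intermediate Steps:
N(C) = -2 + 2*C (N(C) = 2*C - 2 = -2 + 2*C)
d = -4 (d = -4*1 = -4)
T = 5 (T = -2*2 + (-3)² = -4 + 9 = 5)
(d*T)*N(-2) = (-4*5)*(-2 + 2*(-2)) = -20*(-2 - 4) = -20*(-6) = 120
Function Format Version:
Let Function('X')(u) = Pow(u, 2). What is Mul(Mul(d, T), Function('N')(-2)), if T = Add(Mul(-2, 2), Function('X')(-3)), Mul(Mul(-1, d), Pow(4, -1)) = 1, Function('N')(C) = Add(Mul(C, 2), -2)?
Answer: 120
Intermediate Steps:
Function('N')(C) = Add(-2, Mul(2, C)) (Function('N')(C) = Add(Mul(2, C), -2) = Add(-2, Mul(2, C)))
d = -4 (d = Mul(-4, 1) = -4)
T = 5 (T = Add(Mul(-2, 2), Pow(-3, 2)) = Add(-4, 9) = 5)
Mul(Mul(d, T), Function('N')(-2)) = Mul(Mul(-4, 5), Add(-2, Mul(2, -2))) = Mul(-20, Add(-2, -4)) = Mul(-20, -6) = 120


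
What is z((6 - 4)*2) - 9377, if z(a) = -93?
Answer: -9470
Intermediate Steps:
z((6 - 4)*2) - 9377 = -93 - 9377 = -9470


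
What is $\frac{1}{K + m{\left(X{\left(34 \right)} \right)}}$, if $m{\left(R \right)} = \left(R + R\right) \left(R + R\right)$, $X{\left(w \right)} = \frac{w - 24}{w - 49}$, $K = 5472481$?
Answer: $\frac{9}{49252345} \approx 1.8273 \cdot 10^{-7}$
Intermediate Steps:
$X{\left(w \right)} = \frac{-24 + w}{-49 + w}$
$m{\left(R \right)} = 4 R^{2}$ ($m{\left(R \right)} = 2 R 2 R = 4 R^{2}$)
$\frac{1}{K + m{\left(X{\left(34 \right)} \right)}} = \frac{1}{5472481 + 4 \left(\frac{-24 + 34}{-49 + 34}\right)^{2}} = \frac{1}{5472481 + 4 \left(\frac{1}{-15} \cdot 10\right)^{2}} = \frac{1}{5472481 + 4 \left(\left(- \frac{1}{15}\right) 10\right)^{2}} = \frac{1}{5472481 + 4 \left(- \frac{2}{3}\right)^{2}} = \frac{1}{5472481 + 4 \cdot \frac{4}{9}} = \frac{1}{5472481 + \frac{16}{9}} = \frac{1}{\frac{49252345}{9}} = \frac{9}{49252345}$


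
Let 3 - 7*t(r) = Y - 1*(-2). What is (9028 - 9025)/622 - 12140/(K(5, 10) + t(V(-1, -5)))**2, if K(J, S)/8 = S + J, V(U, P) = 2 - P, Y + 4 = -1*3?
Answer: -45980701/55910336 ≈ -0.82240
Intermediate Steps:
Y = -7 (Y = -4 - 1*3 = -4 - 3 = -7)
K(J, S) = 8*J + 8*S (K(J, S) = 8*(S + J) = 8*(J + S) = 8*J + 8*S)
t(r) = 8/7 (t(r) = 3/7 - (-7 - 1*(-2))/7 = 3/7 - (-7 + 2)/7 = 3/7 - 1/7*(-5) = 3/7 + 5/7 = 8/7)
(9028 - 9025)/622 - 12140/(K(5, 10) + t(V(-1, -5)))**2 = (9028 - 9025)/622 - 12140/((8*5 + 8*10) + 8/7)**2 = 3*(1/622) - 12140/((40 + 80) + 8/7)**2 = 3/622 - 12140/(120 + 8/7)**2 = 3/622 - 12140/((848/7)**2) = 3/622 - 12140/719104/49 = 3/622 - 12140*49/719104 = 3/622 - 148715/179776 = -45980701/55910336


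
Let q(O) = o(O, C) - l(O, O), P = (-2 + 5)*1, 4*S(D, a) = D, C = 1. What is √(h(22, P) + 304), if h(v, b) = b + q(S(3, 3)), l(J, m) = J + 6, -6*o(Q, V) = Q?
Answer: 49*√2/4 ≈ 17.324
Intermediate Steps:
o(Q, V) = -Q/6
S(D, a) = D/4
P = 3 (P = 3*1 = 3)
l(J, m) = 6 + J
q(O) = -6 - 7*O/6 (q(O) = -O/6 - (6 + O) = -O/6 + (-6 - O) = -6 - 7*O/6)
h(v, b) = -55/8 + b (h(v, b) = b + (-6 - 7*3/24) = b + (-6 - 7/6*¾) = b + (-6 - 7/8) = b - 55/8 = -55/8 + b)
√(h(22, P) + 304) = √((-55/8 + 3) + 304) = √(-31/8 + 304) = √(2401/8) = 49*√2/4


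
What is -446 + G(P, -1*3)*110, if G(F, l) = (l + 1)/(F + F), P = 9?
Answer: -4124/9 ≈ -458.22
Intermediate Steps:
G(F, l) = (1 + l)/(2*F) (G(F, l) = (1 + l)/((2*F)) = (1 + l)*(1/(2*F)) = (1 + l)/(2*F))
-446 + G(P, -1*3)*110 = -446 + ((½)*(1 - 1*3)/9)*110 = -446 + ((½)*(⅑)*(1 - 3))*110 = -446 + ((½)*(⅑)*(-2))*110 = -446 - ⅑*110 = -446 - 110/9 = -4124/9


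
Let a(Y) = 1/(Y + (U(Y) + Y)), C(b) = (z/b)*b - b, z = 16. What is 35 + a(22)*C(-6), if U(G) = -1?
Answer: 1527/43 ≈ 35.512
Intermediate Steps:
C(b) = 16 - b (C(b) = (16/b)*b - b = 16 - b)
a(Y) = 1/(-1 + 2*Y) (a(Y) = 1/(Y + (-1 + Y)) = 1/(-1 + 2*Y))
35 + a(22)*C(-6) = 35 + (16 - 1*(-6))/(-1 + 2*22) = 35 + (16 + 6)/(-1 + 44) = 35 + 22/43 = 1527/43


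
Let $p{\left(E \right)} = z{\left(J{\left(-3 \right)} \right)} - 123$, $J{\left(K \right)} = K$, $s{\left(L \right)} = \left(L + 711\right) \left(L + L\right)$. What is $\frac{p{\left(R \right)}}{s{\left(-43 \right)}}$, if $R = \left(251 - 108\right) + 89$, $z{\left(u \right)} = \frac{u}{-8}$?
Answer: $\frac{981}{459584} \approx 0.0021345$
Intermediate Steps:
$s{\left(L \right)} = 2 L \left(711 + L\right)$ ($s{\left(L \right)} = \left(711 + L\right) 2 L = 2 L \left(711 + L\right)$)
$z{\left(u \right)} = - \frac{u}{8}$ ($z{\left(u \right)} = u \left(- \frac{1}{8}\right) = - \frac{u}{8}$)
$R = 232$ ($R = 143 + 89 = 232$)
$p{\left(E \right)} = - \frac{981}{8}$ ($p{\left(E \right)} = \left(- \frac{1}{8}\right) \left(-3\right) - 123 = \frac{3}{8} - 123 = - \frac{981}{8}$)
$\frac{p{\left(R \right)}}{s{\left(-43 \right)}} = - \frac{981}{8 \cdot 2 \left(-43\right) \left(711 - 43\right)} = - \frac{981}{8 \cdot 2 \left(-43\right) 668} = - \frac{981}{8 \left(-57448\right)} = \left(- \frac{981}{8}\right) \left(- \frac{1}{57448}\right) = \frac{981}{459584}$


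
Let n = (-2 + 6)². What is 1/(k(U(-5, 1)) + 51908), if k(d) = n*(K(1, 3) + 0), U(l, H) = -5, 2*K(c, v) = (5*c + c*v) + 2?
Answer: 1/51988 ≈ 1.9235e-5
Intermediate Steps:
K(c, v) = 1 + 5*c/2 + c*v/2 (K(c, v) = ((5*c + c*v) + 2)/2 = (2 + 5*c + c*v)/2 = 1 + 5*c/2 + c*v/2)
n = 16 (n = 4² = 16)
k(d) = 80 (k(d) = 16*((1 + (5/2)*1 + (½)*1*3) + 0) = 16*((1 + 5/2 + 3/2) + 0) = 16*(5 + 0) = 16*5 = 80)
1/(k(U(-5, 1)) + 51908) = 1/(80 + 51908) = 1/51988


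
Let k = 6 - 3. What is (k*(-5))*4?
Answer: -60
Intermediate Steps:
k = 3
(k*(-5))*4 = (3*(-5))*4 = -15*4 = -60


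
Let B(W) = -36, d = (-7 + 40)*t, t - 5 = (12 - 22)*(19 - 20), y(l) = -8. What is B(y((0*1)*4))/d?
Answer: -4/55 ≈ -0.072727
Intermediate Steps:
t = 15 (t = 5 + (12 - 22)*(19 - 20) = 5 - 10*(-1) = 5 + 10 = 15)
d = 495 (d = (-7 + 40)*15 = 33*15 = 495)
B(y((0*1)*4))/d = -36/495 = -36*1/495 = -4/55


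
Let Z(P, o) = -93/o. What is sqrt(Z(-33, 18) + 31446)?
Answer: sqrt(1131870)/6 ≈ 177.32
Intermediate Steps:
sqrt(Z(-33, 18) + 31446) = sqrt(-93/18 + 31446) = sqrt(-93*1/18 + 31446) = sqrt(-31/6 + 31446) = sqrt(188645/6) = sqrt(1131870)/6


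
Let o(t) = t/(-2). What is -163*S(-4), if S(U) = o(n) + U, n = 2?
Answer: 815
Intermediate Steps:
o(t) = -t/2 (o(t) = t*(-1/2) = -t/2)
S(U) = -1 + U (S(U) = -1/2*2 + U = -1 + U)
-163*S(-4) = -163*(-1 - 4) = -163*(-5) = 815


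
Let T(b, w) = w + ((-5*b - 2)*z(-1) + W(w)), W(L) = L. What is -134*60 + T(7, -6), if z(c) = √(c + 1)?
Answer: -8052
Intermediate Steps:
z(c) = √(1 + c)
T(b, w) = 2*w (T(b, w) = w + ((-5*b - 2)*√(1 - 1) + w) = w + ((-2 - 5*b)*√0 + w) = w + ((-2 - 5*b)*0 + w) = w + (0 + w) = w + w = 2*w)
-134*60 + T(7, -6) = -134*60 + 2*(-6) = -8040 - 12 = -8052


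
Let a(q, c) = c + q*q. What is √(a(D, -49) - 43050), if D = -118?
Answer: 5*I*√1167 ≈ 170.81*I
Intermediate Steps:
a(q, c) = c + q²
√(a(D, -49) - 43050) = √((-49 + (-118)²) - 43050) = √((-49 + 13924) - 43050) = √(13875 - 43050) = √(-29175) = 5*I*√1167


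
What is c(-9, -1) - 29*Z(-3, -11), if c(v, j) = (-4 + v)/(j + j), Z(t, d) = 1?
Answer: -45/2 ≈ -22.500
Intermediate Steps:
c(v, j) = (-4 + v)/(2*j) (c(v, j) = (-4 + v)/((2*j)) = (-4 + v)*(1/(2*j)) = (-4 + v)/(2*j))
c(-9, -1) - 29*Z(-3, -11) = (½)*(-4 - 9)/(-1) - 29*1 = (½)*(-1)*(-13) - 29 = 13/2 - 29 = -45/2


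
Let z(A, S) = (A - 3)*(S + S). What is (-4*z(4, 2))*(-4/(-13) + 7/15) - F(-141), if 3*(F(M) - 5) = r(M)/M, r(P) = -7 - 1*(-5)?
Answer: -478261/27495 ≈ -17.394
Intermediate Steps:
z(A, S) = 2*S*(-3 + A) (z(A, S) = (-3 + A)*(2*S) = 2*S*(-3 + A))
r(P) = -2 (r(P) = -7 + 5 = -2)
F(M) = 5 - 2/(3*M) (F(M) = 5 + (-2/M)/3 = 5 - 2/(3*M))
(-4*z(4, 2))*(-4/(-13) + 7/15) - F(-141) = (-8*2*(-3 + 4))*(-4/(-13) + 7/15) - (5 - ⅔/(-141)) = (-8*2)*(-4*(-1/13) + 7*(1/15)) - (5 - ⅔*(-1/141)) = (-4*4)*(4/13 + 7/15) - (5 + 2/423) = -16*151/195 - 1*2117/423 = -2416/195 - 2117/423 = -478261/27495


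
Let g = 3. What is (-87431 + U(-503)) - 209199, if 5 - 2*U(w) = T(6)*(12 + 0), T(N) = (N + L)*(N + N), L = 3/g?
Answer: -594263/2 ≈ -2.9713e+5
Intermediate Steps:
L = 1 (L = 3/3 = 3*(⅓) = 1)
T(N) = 2*N*(1 + N) (T(N) = (N + 1)*(N + N) = (1 + N)*(2*N) = 2*N*(1 + N))
U(w) = -1003/2 (U(w) = 5/2 - 2*6*(1 + 6)*(12 + 0)/2 = 5/2 - 2*6*7*12/2 = 5/2 - 42*12 = 5/2 - ½*1008 = 5/2 - 504 = -1003/2)
(-87431 + U(-503)) - 209199 = (-87431 - 1003/2) - 209199 = -175865/2 - 209199 = -594263/2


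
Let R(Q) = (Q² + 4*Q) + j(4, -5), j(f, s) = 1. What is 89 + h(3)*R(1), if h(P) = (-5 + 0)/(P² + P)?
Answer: 173/2 ≈ 86.500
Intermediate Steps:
R(Q) = 1 + Q² + 4*Q (R(Q) = (Q² + 4*Q) + 1 = 1 + Q² + 4*Q)
h(P) = -5/(P + P²)
89 + h(3)*R(1) = 89 + (-5/(3*(1 + 3)))*(1 + 1² + 4*1) = 89 + (-5*⅓/4)*(1 + 1 + 4) = 89 - 5*⅓*¼*6 = 89 - 5/12*6 = 89 - 5/2 = 173/2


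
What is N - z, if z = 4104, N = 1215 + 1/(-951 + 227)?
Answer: -2091637/724 ≈ -2889.0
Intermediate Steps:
N = 879659/724 (N = 1215 + 1/(-724) = 1215 - 1/724 = 879659/724 ≈ 1215.0)
N - z = 879659/724 - 1*4104 = 879659/724 - 4104 = -2091637/724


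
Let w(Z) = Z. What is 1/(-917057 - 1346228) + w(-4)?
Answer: -9053141/2263285 ≈ -4.0000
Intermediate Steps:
1/(-917057 - 1346228) + w(-4) = 1/(-917057 - 1346228) - 4 = 1/(-2263285) - 4 = -1/2263285 - 4 = -9053141/2263285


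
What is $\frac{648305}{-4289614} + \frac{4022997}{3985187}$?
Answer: $\frac{2096212513589}{2442130563974} \approx 0.85835$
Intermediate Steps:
$\frac{648305}{-4289614} + \frac{4022997}{3985187} = 648305 \left(- \frac{1}{4289614}\right) + 4022997 \cdot \frac{1}{3985187} = - \frac{92615}{612802} + \frac{4022997}{3985187} = \frac{2096212513589}{2442130563974}$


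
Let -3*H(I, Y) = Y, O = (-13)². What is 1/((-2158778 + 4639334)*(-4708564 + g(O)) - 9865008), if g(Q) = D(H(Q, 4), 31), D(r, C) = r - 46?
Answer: -1/11679983959576 ≈ -8.5617e-14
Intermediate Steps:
O = 169
H(I, Y) = -Y/3
D(r, C) = -46 + r
g(Q) = -142/3 (g(Q) = -46 - ⅓*4 = -46 - 4/3 = -142/3)
1/((-2158778 + 4639334)*(-4708564 + g(O)) - 9865008) = 1/((-2158778 + 4639334)*(-4708564 - 142/3) - 9865008) = 1/(2480556*(-14125834/3) - 9865008) = 1/(-11679974094568 - 9865008) = 1/(-11679983959576) = -1/11679983959576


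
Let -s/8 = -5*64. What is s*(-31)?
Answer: -79360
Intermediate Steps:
s = 2560 (s = -(-40)*64 = -8*(-320) = 2560)
s*(-31) = 2560*(-31) = -79360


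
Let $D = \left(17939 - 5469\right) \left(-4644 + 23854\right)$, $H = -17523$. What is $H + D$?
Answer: $239531177$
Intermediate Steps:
$D = 239548700$ ($D = 12470 \cdot 19210 = 239548700$)
$H + D = -17523 + 239548700 = 239531177$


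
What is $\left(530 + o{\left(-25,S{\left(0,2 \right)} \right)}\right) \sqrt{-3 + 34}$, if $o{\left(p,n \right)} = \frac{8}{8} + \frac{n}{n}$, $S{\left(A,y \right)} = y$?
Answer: $532 \sqrt{31} \approx 2962.1$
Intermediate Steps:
$o{\left(p,n \right)} = 2$ ($o{\left(p,n \right)} = 8 \cdot \frac{1}{8} + 1 = 1 + 1 = 2$)
$\left(530 + o{\left(-25,S{\left(0,2 \right)} \right)}\right) \sqrt{-3 + 34} = \left(530 + 2\right) \sqrt{-3 + 34} = 532 \sqrt{31}$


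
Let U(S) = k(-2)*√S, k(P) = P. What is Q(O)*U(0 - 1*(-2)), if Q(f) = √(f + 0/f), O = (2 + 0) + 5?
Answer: -2*√14 ≈ -7.4833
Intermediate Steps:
O = 7 (O = 2 + 5 = 7)
U(S) = -2*√S
Q(f) = √f (Q(f) = √(f + 0) = √f)
Q(O)*U(0 - 1*(-2)) = √7*(-2*√(0 - 1*(-2))) = √7*(-2*√(0 + 2)) = √7*(-2*√2) = -2*√14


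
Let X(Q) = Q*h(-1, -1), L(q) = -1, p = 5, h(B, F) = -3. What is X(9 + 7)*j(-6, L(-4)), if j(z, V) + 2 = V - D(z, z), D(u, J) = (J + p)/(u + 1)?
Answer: 768/5 ≈ 153.60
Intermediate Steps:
D(u, J) = (5 + J)/(1 + u) (D(u, J) = (J + 5)/(u + 1) = (5 + J)/(1 + u))
X(Q) = -3*Q (X(Q) = Q*(-3) = -3*Q)
j(z, V) = -2 + V - (5 + z)/(1 + z) (j(z, V) = -2 + (V - (5 + z)/(1 + z)) = -2 + V - (5 + z)/(1 + z))
X(9 + 7)*j(-6, L(-4)) = (-3*(9 + 7))*((-5 - 1*(-6) + (1 - 6)*(-2 - 1))/(1 - 6)) = (-3*16)*((-5 + 6 - 5*(-3))/(-5)) = -(-48)*(-5 + 6 + 15)/5 = -(-48)*16/5 = -48*(-16/5) = 768/5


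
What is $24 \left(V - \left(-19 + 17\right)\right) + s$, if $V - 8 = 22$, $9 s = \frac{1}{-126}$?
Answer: $\frac{870911}{1134} \approx 768.0$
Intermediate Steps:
$s = - \frac{1}{1134}$ ($s = \frac{1}{9 \left(-126\right)} = \frac{1}{9} \left(- \frac{1}{126}\right) = - \frac{1}{1134} \approx -0.00088183$)
$V = 30$ ($V = 8 + 22 = 30$)
$24 \left(V - \left(-19 + 17\right)\right) + s = 24 \left(30 - \left(-19 + 17\right)\right) - \frac{1}{1134} = 24 \left(30 - -2\right) - \frac{1}{1134} = 24 \left(30 + 2\right) - \frac{1}{1134} = 24 \cdot 32 - \frac{1}{1134} = 768 - \frac{1}{1134} = \frac{870911}{1134}$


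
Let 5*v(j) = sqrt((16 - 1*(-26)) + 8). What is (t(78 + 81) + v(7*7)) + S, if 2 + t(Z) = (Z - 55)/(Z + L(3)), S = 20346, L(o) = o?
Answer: 1647916/81 + sqrt(2) ≈ 20346.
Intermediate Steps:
t(Z) = -2 + (-55 + Z)/(3 + Z) (t(Z) = -2 + (Z - 55)/(Z + 3) = -2 + (-55 + Z)/(3 + Z))
v(j) = sqrt(2) (v(j) = sqrt((16 - 1*(-26)) + 8)/5 = sqrt((16 + 26) + 8)/5 = sqrt(42 + 8)/5 = sqrt(50)/5 = (5*sqrt(2))/5 = sqrt(2))
(t(78 + 81) + v(7*7)) + S = ((-61 - (78 + 81))/(3 + (78 + 81)) + sqrt(2)) + 20346 = ((-61 - 1*159)/(3 + 159) + sqrt(2)) + 20346 = ((-61 - 159)/162 + sqrt(2)) + 20346 = ((1/162)*(-220) + sqrt(2)) + 20346 = (-110/81 + sqrt(2)) + 20346 = 1647916/81 + sqrt(2)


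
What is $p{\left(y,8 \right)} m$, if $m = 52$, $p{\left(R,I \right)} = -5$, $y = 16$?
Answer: $-260$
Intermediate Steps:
$p{\left(y,8 \right)} m = \left(-5\right) 52 = -260$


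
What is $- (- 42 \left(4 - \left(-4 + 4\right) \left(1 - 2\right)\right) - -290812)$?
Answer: $-290644$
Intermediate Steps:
$- (- 42 \left(4 - \left(-4 + 4\right) \left(1 - 2\right)\right) - -290812) = - (- 42 \left(4 - 0 \left(-1\right)\right) + 290812) = - (- 42 \left(4 - 0\right) + 290812) = - (- 42 \left(4 + 0\right) + 290812) = - (\left(-42\right) 4 + 290812) = - (-168 + 290812) = \left(-1\right) 290644 = -290644$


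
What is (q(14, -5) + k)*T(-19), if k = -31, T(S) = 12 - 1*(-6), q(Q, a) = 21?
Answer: -180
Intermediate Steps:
T(S) = 18 (T(S) = 12 + 6 = 18)
(q(14, -5) + k)*T(-19) = (21 - 31)*18 = -10*18 = -180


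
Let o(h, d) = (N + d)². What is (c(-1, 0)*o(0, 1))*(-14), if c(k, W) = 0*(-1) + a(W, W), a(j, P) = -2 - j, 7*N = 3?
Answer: 400/7 ≈ 57.143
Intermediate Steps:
N = 3/7 (N = (⅐)*3 = 3/7 ≈ 0.42857)
c(k, W) = -2 - W (c(k, W) = 0*(-1) + (-2 - W) = 0 + (-2 - W) = -2 - W)
o(h, d) = (3/7 + d)²
(c(-1, 0)*o(0, 1))*(-14) = ((-2 - 1*0)*((3 + 7*1)²/49))*(-14) = ((-2 + 0)*((3 + 7)²/49))*(-14) = -2*10²/49*(-14) = -2*100/49*(-14) = -200/49*(-14) = 400/7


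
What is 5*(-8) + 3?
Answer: -37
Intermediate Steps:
5*(-8) + 3 = -40 + 3 = -37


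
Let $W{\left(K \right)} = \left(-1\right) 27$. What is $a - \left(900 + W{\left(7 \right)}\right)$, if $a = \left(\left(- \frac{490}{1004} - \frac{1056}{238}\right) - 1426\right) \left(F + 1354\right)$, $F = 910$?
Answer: $- \frac{96790113705}{29869} \approx -3.2405 \cdot 10^{6}$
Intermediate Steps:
$W{\left(K \right)} = -27$
$a = - \frac{96764038068}{29869}$ ($a = \left(\left(- \frac{490}{1004} - \frac{1056}{238}\right) - 1426\right) \left(910 + 1354\right) = \left(\left(\left(-490\right) \frac{1}{1004} - \frac{528}{119}\right) - 1426\right) 2264 = \left(\left(- \frac{245}{502} - \frac{528}{119}\right) - 1426\right) 2264 = \left(- \frac{294211}{59738} - 1426\right) 2264 = \left(- \frac{85480599}{59738}\right) 2264 = - \frac{96764038068}{29869} \approx -3.2396 \cdot 10^{6}$)
$a - \left(900 + W{\left(7 \right)}\right) = - \frac{96764038068}{29869} - \left(900 - 27\right) = - \frac{96764038068}{29869} - 873 = - \frac{96790113705}{29869}$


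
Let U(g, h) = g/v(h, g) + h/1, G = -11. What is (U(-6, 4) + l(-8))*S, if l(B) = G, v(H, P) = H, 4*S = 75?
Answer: -1275/8 ≈ -159.38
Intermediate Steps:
S = 75/4 (S = (1/4)*75 = 75/4 ≈ 18.750)
l(B) = -11
U(g, h) = h + g/h (U(g, h) = g/h + h/1 = g/h + h*1 = g/h + h = h + g/h)
(U(-6, 4) + l(-8))*S = ((4 - 6/4) - 11)*(75/4) = ((4 - 6*1/4) - 11)*(75/4) = ((4 - 3/2) - 11)*(75/4) = (5/2 - 11)*(75/4) = -17/2*75/4 = -1275/8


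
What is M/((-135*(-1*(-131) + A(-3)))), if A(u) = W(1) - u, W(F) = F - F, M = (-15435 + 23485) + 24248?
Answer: -5383/3015 ≈ -1.7854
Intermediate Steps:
M = 32298 (M = 8050 + 24248 = 32298)
W(F) = 0
A(u) = -u (A(u) = 0 - u = -u)
M/((-135*(-1*(-131) + A(-3)))) = 32298/((-135*(-1*(-131) - 1*(-3)))) = 32298/((-135*(131 + 3))) = 32298/((-135*134)) = 32298/(-18090) = 32298*(-1/18090) = -5383/3015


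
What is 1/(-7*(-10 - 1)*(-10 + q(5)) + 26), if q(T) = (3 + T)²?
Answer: 1/4184 ≈ 0.00023901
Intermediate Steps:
1/(-7*(-10 - 1)*(-10 + q(5)) + 26) = 1/(-7*(-10 - 1)*(-10 + (3 + 5)²) + 26) = 1/(-(-77)*(-10 + 8²) + 26) = 1/(-(-77)*(-10 + 64) + 26) = 1/(-(-77)*54 + 26) = 1/(-7*(-594) + 26) = 1/(4158 + 26) = 1/4184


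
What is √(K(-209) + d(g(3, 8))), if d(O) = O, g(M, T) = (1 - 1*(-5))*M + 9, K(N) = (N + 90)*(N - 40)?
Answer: √29658 ≈ 172.22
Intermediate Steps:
K(N) = (-40 + N)*(90 + N) (K(N) = (90 + N)*(-40 + N) = (-40 + N)*(90 + N))
g(M, T) = 9 + 6*M (g(M, T) = (1 + 5)*M + 9 = 6*M + 9 = 9 + 6*M)
√(K(-209) + d(g(3, 8))) = √((-3600 + (-209)² + 50*(-209)) + (9 + 6*3)) = √((-3600 + 43681 - 10450) + (9 + 18)) = √(29631 + 27) = √29658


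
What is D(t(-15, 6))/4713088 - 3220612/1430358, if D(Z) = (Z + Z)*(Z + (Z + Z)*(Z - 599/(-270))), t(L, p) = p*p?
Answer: -581716050361/263336059590 ≈ -2.2090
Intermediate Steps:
t(L, p) = p**2
D(Z) = 2*Z*(Z + 2*Z*(599/270 + Z)) (D(Z) = (2*Z)*(Z + (2*Z)*(Z - 599*(-1/270))) = (2*Z)*(Z + (2*Z)*(Z + 599/270)) = (2*Z)*(Z + (2*Z)*(599/270 + Z)) = (2*Z)*(Z + 2*Z*(599/270 + Z)) = 2*Z*(Z + 2*Z*(599/270 + Z)))
D(t(-15, 6))/4713088 - 3220612/1430358 = ((6**2)**2*(1468/135 + 4*6**2))/4713088 - 3220612/1430358 = (36**2*(1468/135 + 4*36))*(1/4713088) - 3220612*1/1430358 = (1296*(1468/135 + 144))*(1/4713088) - 1610306/715179 = (1296*(20908/135))*(1/4713088) - 1610306/715179 = (1003584/5)*(1/4713088) - 1610306/715179 = 15681/368210 - 1610306/715179 = -581716050361/263336059590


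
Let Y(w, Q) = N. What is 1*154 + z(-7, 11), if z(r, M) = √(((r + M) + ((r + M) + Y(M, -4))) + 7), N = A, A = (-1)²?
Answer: 158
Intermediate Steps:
A = 1
N = 1
Y(w, Q) = 1
z(r, M) = √(8 + 2*M + 2*r) (z(r, M) = √(((r + M) + ((r + M) + 1)) + 7) = √(((M + r) + ((M + r) + 1)) + 7) = √(((M + r) + (1 + M + r)) + 7) = √((1 + 2*M + 2*r) + 7) = √(8 + 2*M + 2*r))
1*154 + z(-7, 11) = 1*154 + √(8 + 2*11 + 2*(-7)) = 154 + √(8 + 22 - 14) = 154 + √16 = 154 + 4 = 158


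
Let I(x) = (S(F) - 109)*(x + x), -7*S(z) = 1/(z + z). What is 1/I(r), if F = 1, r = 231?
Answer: -1/50391 ≈ -1.9845e-5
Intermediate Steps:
S(z) = -1/(14*z) (S(z) = -1/(7*(z + z)) = -1/(2*z)/7 = -1/(14*z))
I(x) = -1527*x/7 (I(x) = (-1/14/1 - 109)*(x + x) = (-1/14*1 - 109)*(2*x) = (-1/14 - 109)*(2*x) = -1527*x/7)
1/I(r) = 1/(-1527/7*231) = 1/(-50391) = -1/50391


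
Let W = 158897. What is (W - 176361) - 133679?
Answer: -151143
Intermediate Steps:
(W - 176361) - 133679 = (158897 - 176361) - 133679 = -17464 - 133679 = -151143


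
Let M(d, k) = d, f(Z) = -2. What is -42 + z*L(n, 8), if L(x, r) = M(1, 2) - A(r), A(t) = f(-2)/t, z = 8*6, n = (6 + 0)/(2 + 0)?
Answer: 18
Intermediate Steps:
n = 3 (n = 6/2 = 6*(½) = 3)
z = 48
A(t) = -2/t
L(x, r) = 1 + 2/r (L(x, r) = 1 - (-2)/r = 1 + 2/r)
-42 + z*L(n, 8) = -42 + 48*((2 + 8)/8) = -42 + 48*((⅛)*10) = -42 + 48*(5/4) = -42 + 60 = 18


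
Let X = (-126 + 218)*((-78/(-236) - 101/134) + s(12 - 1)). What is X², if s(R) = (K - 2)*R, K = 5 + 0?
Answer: 140360697201664/15626209 ≈ 8.9824e+6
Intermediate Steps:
K = 5
s(R) = 3*R (s(R) = (5 - 2)*R = 3*R)
X = 11847392/3953 (X = (-126 + 218)*((-78/(-236) - 101/134) + 3*(12 - 1)) = 92*((-78*(-1/236) - 101*1/134) + 3*11) = 92*((39/118 - 101/134) + 33) = 92*(-1673/3953 + 33) = 92*(128776/3953) = 11847392/3953 ≈ 2997.1)
X² = (11847392/3953)² = 140360697201664/15626209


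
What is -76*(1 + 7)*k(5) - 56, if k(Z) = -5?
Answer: 2984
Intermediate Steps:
-76*(1 + 7)*k(5) - 56 = -76*(1 + 7)*(-5) - 56 = -608*(-5) - 56 = -76*(-40) - 56 = 3040 - 56 = 2984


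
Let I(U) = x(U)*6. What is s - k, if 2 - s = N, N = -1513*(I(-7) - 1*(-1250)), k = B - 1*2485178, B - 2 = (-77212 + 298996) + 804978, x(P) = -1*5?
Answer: 3304276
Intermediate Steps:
x(P) = -5
I(U) = -30 (I(U) = -5*6 = -30)
B = 1026764 (B = 2 + ((-77212 + 298996) + 804978) = 2 + (221784 + 804978) = 2 + 1026762 = 1026764)
k = -1458414 (k = 1026764 - 1*2485178 = 1026764 - 2485178 = -1458414)
N = -1845860 (N = -1513*(-30 - 1*(-1250)) = -1513*(-30 + 1250) = -1513*1220 = -1845860)
s = 1845862 (s = 2 - 1*(-1845860) = 2 + 1845860 = 1845862)
s - k = 1845862 - 1*(-1458414) = 1845862 + 1458414 = 3304276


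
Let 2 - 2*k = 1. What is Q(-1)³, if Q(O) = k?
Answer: ⅛ ≈ 0.12500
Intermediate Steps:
k = ½ (k = 1 - ½*1 = 1 - ½ = ½ ≈ 0.50000)
Q(O) = ½
Q(-1)³ = (½)³ = ⅛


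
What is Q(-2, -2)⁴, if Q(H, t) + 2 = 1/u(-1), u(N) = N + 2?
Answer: 1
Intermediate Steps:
u(N) = 2 + N
Q(H, t) = -1 (Q(H, t) = -2 + 1/(2 - 1) = -2 + 1/1 = -2 + 1 = -1)
Q(-2, -2)⁴ = (-1)⁴ = 1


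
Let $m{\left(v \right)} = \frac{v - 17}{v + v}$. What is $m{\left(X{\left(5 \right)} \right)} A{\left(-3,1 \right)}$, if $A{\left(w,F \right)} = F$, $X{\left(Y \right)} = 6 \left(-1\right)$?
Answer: $\frac{23}{12} \approx 1.9167$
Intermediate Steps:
$X{\left(Y \right)} = -6$
$m{\left(v \right)} = \frac{-17 + v}{2 v}$
$m{\left(X{\left(5 \right)} \right)} A{\left(-3,1 \right)} = \frac{-17 - 6}{2 \left(-6\right)} 1 = \frac{1}{2} \left(- \frac{1}{6}\right) \left(-23\right) 1 = \frac{23}{12} \cdot 1 = \frac{23}{12}$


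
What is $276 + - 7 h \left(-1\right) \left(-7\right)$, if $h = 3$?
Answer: $129$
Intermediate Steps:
$276 + - 7 h \left(-1\right) \left(-7\right) = 276 + - 7 \cdot 3 \left(-1\right) \left(-7\right) = 276 + \left(-7\right) \left(-3\right) \left(-7\right) = 276 + 21 \left(-7\right) = 276 - 147 = 129$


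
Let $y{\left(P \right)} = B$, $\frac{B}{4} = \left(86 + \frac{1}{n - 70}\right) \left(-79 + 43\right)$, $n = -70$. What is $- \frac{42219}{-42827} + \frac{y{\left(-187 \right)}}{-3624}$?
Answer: $\frac{1993037589}{452681390} \approx 4.4027$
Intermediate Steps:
$B = - \frac{433404}{35}$ ($B = 4 \left(86 + \frac{1}{-70 - 70}\right) \left(-79 + 43\right) = 4 \left(86 + \frac{1}{-140}\right) \left(-36\right) = 4 \left(86 - \frac{1}{140}\right) \left(-36\right) = 4 \cdot \frac{12039}{140} \left(-36\right) = 4 \left(- \frac{108351}{35}\right) = - \frac{433404}{35} \approx -12383.0$)
$y{\left(P \right)} = - \frac{433404}{35}$
$- \frac{42219}{-42827} + \frac{y{\left(-187 \right)}}{-3624} = - \frac{42219}{-42827} - \frac{433404}{35 \left(-3624\right)} = \left(-42219\right) \left(- \frac{1}{42827}\right) - - \frac{36117}{10570} = \frac{42219}{42827} + \frac{36117}{10570} = \frac{1993037589}{452681390}$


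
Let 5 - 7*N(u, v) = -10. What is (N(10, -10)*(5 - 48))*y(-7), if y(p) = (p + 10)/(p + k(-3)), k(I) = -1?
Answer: 1935/56 ≈ 34.554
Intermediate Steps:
N(u, v) = 15/7 (N(u, v) = 5/7 - ⅐*(-10) = 5/7 + 10/7 = 15/7)
y(p) = (10 + p)/(-1 + p) (y(p) = (p + 10)/(p - 1) = (10 + p)/(-1 + p))
(N(10, -10)*(5 - 48))*y(-7) = (15*(5 - 48)/7)*((10 - 7)/(-1 - 7)) = ((15/7)*(-43))*(3/(-8)) = -(-645)*3/56 = -645/7*(-3/8) = 1935/56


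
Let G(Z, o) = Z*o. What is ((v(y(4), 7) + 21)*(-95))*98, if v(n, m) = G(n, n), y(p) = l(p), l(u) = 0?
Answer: -195510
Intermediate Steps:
y(p) = 0
v(n, m) = n² (v(n, m) = n*n = n²)
((v(y(4), 7) + 21)*(-95))*98 = ((0² + 21)*(-95))*98 = ((0 + 21)*(-95))*98 = (21*(-95))*98 = -1995*98 = -195510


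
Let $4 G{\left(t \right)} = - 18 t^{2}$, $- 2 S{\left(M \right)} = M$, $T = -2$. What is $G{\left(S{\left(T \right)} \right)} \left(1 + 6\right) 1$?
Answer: $- \frac{63}{2} \approx -31.5$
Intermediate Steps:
$S{\left(M \right)} = - \frac{M}{2}$
$G{\left(t \right)} = - \frac{9 t^{2}}{2}$ ($G{\left(t \right)} = \frac{\left(-18\right) t^{2}}{4} = - \frac{9 t^{2}}{2}$)
$G{\left(S{\left(T \right)} \right)} \left(1 + 6\right) 1 = - \frac{9 \left(\left(- \frac{1}{2}\right) \left(-2\right)\right)^{2}}{2} \left(1 + 6\right) 1 = - \frac{9 \cdot 1^{2}}{2} \cdot 7 \cdot 1 = \left(- \frac{9}{2}\right) 1 \cdot 7 = \left(- \frac{9}{2}\right) 7 = - \frac{63}{2}$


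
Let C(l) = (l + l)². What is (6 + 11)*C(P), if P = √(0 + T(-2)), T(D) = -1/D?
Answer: 34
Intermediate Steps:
P = √2/2 (P = √(0 - 1/(-2)) = √(0 - 1*(-½)) = √(0 + ½) = √(½) = √2/2 ≈ 0.70711)
C(l) = 4*l² (C(l) = (2*l)² = 4*l²)
(6 + 11)*C(P) = (6 + 11)*(4*(√2/2)²) = 17*(4*(½)) = 17*2 = 34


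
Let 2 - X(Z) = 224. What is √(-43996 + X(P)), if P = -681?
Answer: I*√44218 ≈ 210.28*I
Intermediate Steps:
X(Z) = -222 (X(Z) = 2 - 1*224 = 2 - 224 = -222)
√(-43996 + X(P)) = √(-43996 - 222) = √(-44218) = I*√44218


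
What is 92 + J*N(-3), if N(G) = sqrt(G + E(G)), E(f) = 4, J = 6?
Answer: 98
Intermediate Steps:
N(G) = sqrt(4 + G) (N(G) = sqrt(G + 4) = sqrt(4 + G))
92 + J*N(-3) = 92 + 6*sqrt(4 - 3) = 92 + 6*sqrt(1) = 92 + 6*1 = 92 + 6 = 98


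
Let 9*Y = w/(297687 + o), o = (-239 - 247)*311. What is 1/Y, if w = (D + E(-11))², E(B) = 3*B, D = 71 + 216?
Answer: 1318869/64516 ≈ 20.443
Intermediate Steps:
D = 287
o = -151146 (o = -486*311 = -151146)
w = 64516 (w = (287 + 3*(-11))² = (287 - 33)² = 254² = 64516)
Y = 64516/1318869 (Y = (64516/(297687 - 151146))/9 = (64516/146541)/9 = (64516*(1/146541))/9 = (⅑)*(64516/146541) = 64516/1318869 ≈ 0.048918)
1/Y = 1/(64516/1318869) = 1318869/64516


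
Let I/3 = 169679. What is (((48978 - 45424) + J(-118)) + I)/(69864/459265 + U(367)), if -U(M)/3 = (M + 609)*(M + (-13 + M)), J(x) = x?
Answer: -235360912345/969548760456 ≈ -0.24275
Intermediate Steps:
I = 509037 (I = 3*169679 = 509037)
U(M) = -3*(-13 + 2*M)*(609 + M) (U(M) = -3*(M + 609)*(M + (-13 + M)) = -3*(609 + M)*(-13 + 2*M) = -3*(-13 + 2*M)*(609 + M))
(((48978 - 45424) + J(-118)) + I)/(69864/459265 + U(367)) = (((48978 - 45424) - 118) + 509037)/(69864/459265 + (23751 - 3615*367 - 6*367²)) = ((3554 - 118) + 509037)/(69864*(1/459265) + (23751 - 1326705 - 6*134689)) = (3436 + 509037)/(69864/459265 + (23751 - 1326705 - 808134)) = 512473/(69864/459265 - 2111088) = 512473/(-969548760456/459265) = 512473*(-459265/969548760456) = -235360912345/969548760456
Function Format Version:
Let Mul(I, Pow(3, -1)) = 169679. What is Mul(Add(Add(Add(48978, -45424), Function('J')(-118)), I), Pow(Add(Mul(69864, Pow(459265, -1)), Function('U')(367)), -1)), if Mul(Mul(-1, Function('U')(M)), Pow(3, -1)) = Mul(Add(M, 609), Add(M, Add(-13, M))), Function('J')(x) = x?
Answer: Rational(-235360912345, 969548760456) ≈ -0.24275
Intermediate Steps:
I = 509037 (I = Mul(3, 169679) = 509037)
Function('U')(M) = Mul(-3, Add(-13, Mul(2, M)), Add(609, M)) (Function('U')(M) = Mul(-3, Mul(Add(M, 609), Add(M, Add(-13, M)))) = Mul(-3, Mul(Add(609, M), Add(-13, Mul(2, M)))) = Mul(-3, Mul(Add(-13, Mul(2, M)), Add(609, M))) = Mul(-3, Add(-13, Mul(2, M)), Add(609, M)))
Mul(Add(Add(Add(48978, -45424), Function('J')(-118)), I), Pow(Add(Mul(69864, Pow(459265, -1)), Function('U')(367)), -1)) = Mul(Add(Add(Add(48978, -45424), -118), 509037), Pow(Add(Mul(69864, Pow(459265, -1)), Add(23751, Mul(-3615, 367), Mul(-6, Pow(367, 2)))), -1)) = Mul(Add(Add(3554, -118), 509037), Pow(Add(Mul(69864, Rational(1, 459265)), Add(23751, -1326705, Mul(-6, 134689))), -1)) = Mul(Add(3436, 509037), Pow(Add(Rational(69864, 459265), Add(23751, -1326705, -808134)), -1)) = Mul(512473, Pow(Add(Rational(69864, 459265), -2111088), -1)) = Mul(512473, Pow(Rational(-969548760456, 459265), -1)) = Mul(512473, Rational(-459265, 969548760456)) = Rational(-235360912345, 969548760456)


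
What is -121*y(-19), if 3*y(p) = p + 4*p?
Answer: 11495/3 ≈ 3831.7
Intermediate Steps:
y(p) = 5*p/3 (y(p) = (p + 4*p)/3 = (5*p)/3 = 5*p/3)
-121*y(-19) = -605*(-19)/3 = -121*(-95/3) = 11495/3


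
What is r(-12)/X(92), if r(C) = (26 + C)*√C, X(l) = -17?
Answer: -28*I*√3/17 ≈ -2.8528*I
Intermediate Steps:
r(C) = √C*(26 + C)
r(-12)/X(92) = (√(-12)*(26 - 12))/(-17) = ((2*I*√3)*14)*(-1/17) = (28*I*√3)*(-1/17) = -28*I*√3/17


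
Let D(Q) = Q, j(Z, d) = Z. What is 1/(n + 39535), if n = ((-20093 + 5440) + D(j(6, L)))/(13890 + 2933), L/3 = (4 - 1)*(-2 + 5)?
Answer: 16823/665082658 ≈ 2.5295e-5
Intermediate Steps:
L = 27 (L = 3*((4 - 1)*(-2 + 5)) = 3*(3*3) = 3*9 = 27)
n = -14647/16823 (n = ((-20093 + 5440) + 6)/(13890 + 2933) = (-14653 + 6)/16823 = -14647*1/16823 = -14647/16823 ≈ -0.87065)
1/(n + 39535) = 1/(-14647/16823 + 39535) = 1/(665082658/16823) = 16823/665082658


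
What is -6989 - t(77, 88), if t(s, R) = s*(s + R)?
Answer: -19694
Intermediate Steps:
t(s, R) = s*(R + s)
-6989 - t(77, 88) = -6989 - 77*(88 + 77) = -6989 - 77*165 = -6989 - 1*12705 = -6989 - 12705 = -19694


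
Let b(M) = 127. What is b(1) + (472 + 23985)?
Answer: 24584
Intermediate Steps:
b(1) + (472 + 23985) = 127 + (472 + 23985) = 127 + 24457 = 24584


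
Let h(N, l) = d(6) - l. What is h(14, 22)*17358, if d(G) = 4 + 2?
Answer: -277728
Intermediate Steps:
d(G) = 6
h(N, l) = 6 - l
h(14, 22)*17358 = (6 - 1*22)*17358 = (6 - 22)*17358 = -16*17358 = -277728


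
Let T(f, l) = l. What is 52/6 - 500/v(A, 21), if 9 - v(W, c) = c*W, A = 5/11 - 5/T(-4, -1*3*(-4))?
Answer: -56614/1083 ≈ -52.275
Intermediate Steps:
A = 5/132 (A = 5/11 - 5/(-1*3*(-4)) = 5*(1/11) - 5/((-3*(-4))) = 5/11 - 5/12 = 5/132 ≈ 0.037879)
v(W, c) = 9 - W*c (v(W, c) = 9 - c*W = 9 - W*c)
52/6 - 500/v(A, 21) = 52/6 - 500/(9 - 1*5/132*21) = 52*(1/6) - 500/(9 - 35/44) = 26/3 - 500/361/44 = 26/3 - 500*44/361 = 26/3 - 22000/361 = -56614/1083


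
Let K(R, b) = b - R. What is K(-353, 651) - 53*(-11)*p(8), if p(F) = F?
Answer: 5668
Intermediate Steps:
K(-353, 651) - 53*(-11)*p(8) = (651 - 1*(-353)) - 53*(-11)*8 = (651 + 353) - (-583)*8 = 1004 - 1*(-4664) = 1004 + 4664 = 5668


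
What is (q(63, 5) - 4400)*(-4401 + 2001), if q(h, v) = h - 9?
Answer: 10430400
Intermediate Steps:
q(h, v) = -9 + h
(q(63, 5) - 4400)*(-4401 + 2001) = ((-9 + 63) - 4400)*(-4401 + 2001) = (54 - 4400)*(-2400) = -4346*(-2400) = 10430400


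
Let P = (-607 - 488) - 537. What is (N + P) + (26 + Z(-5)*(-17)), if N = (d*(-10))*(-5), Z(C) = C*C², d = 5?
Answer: 769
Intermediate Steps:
Z(C) = C³
N = 250 (N = (5*(-10))*(-5) = -50*(-5) = 250)
P = -1632 (P = -1095 - 537 = -1632)
(N + P) + (26 + Z(-5)*(-17)) = (250 - 1632) + (26 + (-5)³*(-17)) = -1382 + (26 - 125*(-17)) = -1382 + (26 + 2125) = -1382 + 2151 = 769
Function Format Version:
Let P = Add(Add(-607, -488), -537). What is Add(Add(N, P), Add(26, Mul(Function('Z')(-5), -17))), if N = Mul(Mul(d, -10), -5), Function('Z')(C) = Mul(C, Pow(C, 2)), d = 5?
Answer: 769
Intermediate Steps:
Function('Z')(C) = Pow(C, 3)
N = 250 (N = Mul(Mul(5, -10), -5) = Mul(-50, -5) = 250)
P = -1632 (P = Add(-1095, -537) = -1632)
Add(Add(N, P), Add(26, Mul(Function('Z')(-5), -17))) = Add(Add(250, -1632), Add(26, Mul(Pow(-5, 3), -17))) = Add(-1382, Add(26, Mul(-125, -17))) = Add(-1382, Add(26, 2125)) = Add(-1382, 2151) = 769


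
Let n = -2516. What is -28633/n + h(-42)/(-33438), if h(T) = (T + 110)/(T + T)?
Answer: 10053039053/883365084 ≈ 11.380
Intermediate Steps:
h(T) = (110 + T)/(2*T) (h(T) = (110 + T)/((2*T)) = (110 + T)*(1/(2*T)) = (110 + T)/(2*T))
-28633/n + h(-42)/(-33438) = -28633/(-2516) + ((½)*(110 - 42)/(-42))/(-33438) = -28633*(-1/2516) + ((½)*(-1/42)*68)*(-1/33438) = 28633/2516 - 17/21*(-1/33438) = 28633/2516 + 17/702198 = 10053039053/883365084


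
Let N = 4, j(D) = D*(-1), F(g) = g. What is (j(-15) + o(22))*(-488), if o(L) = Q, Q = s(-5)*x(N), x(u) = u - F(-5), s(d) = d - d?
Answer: -7320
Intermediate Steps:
s(d) = 0
j(D) = -D
x(u) = 5 + u (x(u) = u - 1*(-5) = u + 5 = 5 + u)
Q = 0 (Q = 0*(5 + 4) = 0*9 = 0)
o(L) = 0
(j(-15) + o(22))*(-488) = (-1*(-15) + 0)*(-488) = (15 + 0)*(-488) = 15*(-488) = -7320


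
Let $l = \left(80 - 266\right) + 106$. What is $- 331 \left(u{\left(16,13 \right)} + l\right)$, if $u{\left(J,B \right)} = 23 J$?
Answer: $-95328$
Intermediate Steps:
$l = -80$ ($l = -186 + 106 = -80$)
$- 331 \left(u{\left(16,13 \right)} + l\right) = - 331 \left(23 \cdot 16 - 80\right) = - 331 \left(368 - 80\right) = \left(-331\right) 288 = -95328$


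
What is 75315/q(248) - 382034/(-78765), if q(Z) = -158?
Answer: -5871824603/12444870 ≈ -471.83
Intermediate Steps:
75315/q(248) - 382034/(-78765) = 75315/(-158) - 382034/(-78765) = 75315*(-1/158) - 382034*(-1/78765) = -75315/158 + 382034/78765 = -5871824603/12444870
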